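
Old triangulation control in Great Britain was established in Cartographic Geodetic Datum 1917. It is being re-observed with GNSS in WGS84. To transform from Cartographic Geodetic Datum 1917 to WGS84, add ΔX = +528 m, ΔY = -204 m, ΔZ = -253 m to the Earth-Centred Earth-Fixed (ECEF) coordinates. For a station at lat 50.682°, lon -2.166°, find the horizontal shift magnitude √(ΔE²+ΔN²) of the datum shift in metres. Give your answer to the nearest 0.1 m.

At φ = 50.682°, λ = -2.166°: sin φ = 0.773641, cos φ = 0.633624, sin λ = -0.037795, cos λ = 0.999286.
ΔE = −sin λ·ΔX + cos λ·ΔY = −(-0.037795)·(528) + (0.999286)·(-204) = -183.90 m.
ΔN = −sin φ cos λ·ΔX − sin φ sin λ·ΔY + cos φ·ΔZ = −(0.773641)(0.999286)(528) − (0.773641)(-0.037795)(-204) + (0.633624)(-253) = -574.46 m.
Horizontal magnitude = √(ΔE² + ΔN²) = √((-183.90)² + (-574.46)²) = 603.18 m.

603.2 m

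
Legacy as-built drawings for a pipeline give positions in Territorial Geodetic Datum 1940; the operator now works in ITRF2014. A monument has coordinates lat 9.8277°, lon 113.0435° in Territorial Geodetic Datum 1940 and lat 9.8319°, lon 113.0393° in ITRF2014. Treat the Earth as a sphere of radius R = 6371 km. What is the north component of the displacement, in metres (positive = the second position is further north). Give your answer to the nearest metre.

Δφ = 9.8319° − 9.8277° = +0.0042°; Δλ = 113.0393° − 113.0435° = -0.0042°.
1° along a meridian = πR/180 = 111195 m.
ΔN = Δφ × 111195 = 467.0 m; ΔE = Δλ × 111195 × cos(9.8277°) = -0.0042 × 111195 × 0.985325 = -460.2 m.

ΔN = 467 m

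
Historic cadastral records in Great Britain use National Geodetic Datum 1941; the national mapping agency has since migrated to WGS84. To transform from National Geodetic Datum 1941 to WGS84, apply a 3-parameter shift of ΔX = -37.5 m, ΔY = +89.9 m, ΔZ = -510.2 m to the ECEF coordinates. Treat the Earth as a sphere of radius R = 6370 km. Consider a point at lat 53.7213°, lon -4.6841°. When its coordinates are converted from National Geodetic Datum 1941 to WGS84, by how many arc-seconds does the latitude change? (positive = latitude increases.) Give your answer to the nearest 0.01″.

sin φ = 0.806148, cos φ = 0.591714, sin λ = -0.081662, cos λ = 0.996660.
North component: ΔN = −sin φ cos λ·ΔX − sin φ sin λ·ΔY + cos φ·ΔZ = −(0.806148)(0.996660)(-37.5) − (0.806148)(-0.081662)(89.9) + (0.591714)(-510.2) = -265.84 m.
1° of latitude spans πR/180 = 111177 m, so Δφ = -265.84 / 111177 × 3600 = -8.608″.

Δφ = -8.61″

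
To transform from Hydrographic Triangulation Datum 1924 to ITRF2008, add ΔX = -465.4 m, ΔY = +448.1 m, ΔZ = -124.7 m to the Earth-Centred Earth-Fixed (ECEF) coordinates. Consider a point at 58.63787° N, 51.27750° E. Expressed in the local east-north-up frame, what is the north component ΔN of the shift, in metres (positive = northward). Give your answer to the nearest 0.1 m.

ΔN = -114.8 m

At φ = 58.63787°, λ = 51.27750°: sin φ = 0.853895, cos φ = 0.520445, sin λ = 0.780185, cos λ = 0.625549.
ΔN = −sin φ cos λ·ΔX − sin φ sin λ·ΔY + cos φ·ΔZ = −(0.853895)(0.625549)(-465.4) − (0.853895)(0.780185)(448.1) + (0.520445)(-124.7) = -114.83 m.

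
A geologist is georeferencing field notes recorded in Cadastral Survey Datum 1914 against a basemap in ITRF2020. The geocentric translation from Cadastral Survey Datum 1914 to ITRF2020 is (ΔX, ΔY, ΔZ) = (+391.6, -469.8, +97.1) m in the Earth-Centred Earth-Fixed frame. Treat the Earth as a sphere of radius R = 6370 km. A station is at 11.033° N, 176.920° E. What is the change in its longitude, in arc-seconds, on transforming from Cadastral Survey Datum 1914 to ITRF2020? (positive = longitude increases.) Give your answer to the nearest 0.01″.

Δλ = 14.78″

sin φ = 0.191374, cos φ = 0.981517, sin λ = 0.053730, cos λ = -0.998555.
East component: ΔE = −sin λ·ΔX + cos λ·ΔY = −(0.053730)(391.6) + (-0.998555)(-469.8) = 448.08 m.
1° of latitude spans πR/180 = 111177 m; at latitude φ, 1° of longitude spans that × cos φ = 109122.6 m, so Δλ = 448.08 / 109122.6 × 3600 = 14.782″.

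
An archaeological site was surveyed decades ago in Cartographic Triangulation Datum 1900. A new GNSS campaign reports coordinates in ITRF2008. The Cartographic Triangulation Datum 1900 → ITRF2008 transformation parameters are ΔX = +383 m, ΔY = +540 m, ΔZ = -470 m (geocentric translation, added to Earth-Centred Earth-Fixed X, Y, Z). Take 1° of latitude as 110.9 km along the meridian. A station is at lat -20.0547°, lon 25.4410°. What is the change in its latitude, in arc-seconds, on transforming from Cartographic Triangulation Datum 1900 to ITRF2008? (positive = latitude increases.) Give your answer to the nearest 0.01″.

sin φ = -0.342917, cos φ = 0.939366, sin λ = 0.429581, cos λ = 0.903028.
North component: ΔN = −sin φ cos λ·ΔX − sin φ sin λ·ΔY + cos φ·ΔZ = −(-0.342917)(0.903028)(383) − (-0.342917)(0.429581)(540) + (0.939366)(-470) = -243.35 m.
1° of latitude spans 110900 m, so Δφ = -243.35 / 110900 × 3600 = -7.900″.

Δφ = -7.90″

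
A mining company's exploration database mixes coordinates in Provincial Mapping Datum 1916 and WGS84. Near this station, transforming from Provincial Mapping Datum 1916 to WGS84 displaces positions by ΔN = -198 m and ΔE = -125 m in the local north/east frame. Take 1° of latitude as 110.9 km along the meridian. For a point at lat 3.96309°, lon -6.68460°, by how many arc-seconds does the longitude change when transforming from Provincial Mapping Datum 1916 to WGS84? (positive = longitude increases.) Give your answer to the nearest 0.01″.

At latitude 3.96309°, cos φ = 0.997609.
1° of longitude at this latitude = 110.9 × cos φ = 110.63 km, so Δλ = -125.0 / 110634.8 = -0.0011298° = -4.067″.

Δλ = -4.07″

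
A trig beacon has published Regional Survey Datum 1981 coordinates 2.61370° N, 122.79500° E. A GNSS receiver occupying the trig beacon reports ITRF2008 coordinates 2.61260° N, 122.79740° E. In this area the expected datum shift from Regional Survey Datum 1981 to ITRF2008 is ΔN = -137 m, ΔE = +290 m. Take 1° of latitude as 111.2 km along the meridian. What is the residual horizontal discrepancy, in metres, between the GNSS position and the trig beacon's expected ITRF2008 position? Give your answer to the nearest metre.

28 m

Observed coordinate differences: Δφ = -0.00110°, Δλ = +0.00240°.
Converting to metres (1° lat = 111200 m, cos φ = 0.998960): observed ΔN = -122.3 m, observed ΔE = 266.6 m.
Subtracting the expected shift leaves a residual of -122.3 − (-137) = 14.7 m north and 266.6 − (290) = -23.4 m east.
Residual distance = √(14.7² + (-23.4)²) = 27.6 m.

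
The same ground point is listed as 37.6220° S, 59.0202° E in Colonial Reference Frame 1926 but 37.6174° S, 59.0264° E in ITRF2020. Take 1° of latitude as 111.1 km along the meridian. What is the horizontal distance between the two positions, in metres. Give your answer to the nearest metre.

748 m

Δφ = -37.6174° − -37.6220° = +0.0046°; Δλ = 59.0264° − 59.0202° = +0.0062°.
ΔN = Δφ × 111100 = 511.1 m; ΔE = Δλ × 111100 × cos(-37.6220°) = +0.0062 × 111100 × 0.792055 = 545.6 m.
Distance = √(ΔE² + ΔN²) = √(545.6² + 511.1²) = 747.6 m.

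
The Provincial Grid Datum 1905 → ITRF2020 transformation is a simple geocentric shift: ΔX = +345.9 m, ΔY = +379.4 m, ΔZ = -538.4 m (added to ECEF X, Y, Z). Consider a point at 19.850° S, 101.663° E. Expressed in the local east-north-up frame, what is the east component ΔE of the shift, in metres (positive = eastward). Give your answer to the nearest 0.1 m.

At φ = -19.850°, λ = 101.663°: sin φ = -0.339559, cos φ = 0.940585, sin λ = 0.979354, cos λ = -0.202155.
ΔE = −sin λ·ΔX + cos λ·ΔY = −(0.979354)·(345.9) + (-0.202155)·(379.4) = -415.46 m.

ΔE = -415.5 m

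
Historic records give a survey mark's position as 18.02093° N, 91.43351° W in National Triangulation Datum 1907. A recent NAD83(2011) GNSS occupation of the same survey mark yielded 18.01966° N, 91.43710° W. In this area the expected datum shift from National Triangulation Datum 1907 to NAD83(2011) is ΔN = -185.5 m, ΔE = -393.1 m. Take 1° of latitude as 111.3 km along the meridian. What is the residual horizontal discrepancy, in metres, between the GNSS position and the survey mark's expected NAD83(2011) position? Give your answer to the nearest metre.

46 m

Observed coordinate differences: Δφ = -0.00127°, Δλ = -0.00359°.
Converting to metres (1° lat = 111300 m, cos φ = 0.950944): observed ΔN = -141.4 m, observed ΔE = -380.0 m.
Subtracting the expected shift leaves a residual of -141.4 − (-185.5) = 44.1 m north and -380.0 − (-393.1) = 13.1 m east.
Residual distance = √(44.1² + 13.1²) = 46.1 m.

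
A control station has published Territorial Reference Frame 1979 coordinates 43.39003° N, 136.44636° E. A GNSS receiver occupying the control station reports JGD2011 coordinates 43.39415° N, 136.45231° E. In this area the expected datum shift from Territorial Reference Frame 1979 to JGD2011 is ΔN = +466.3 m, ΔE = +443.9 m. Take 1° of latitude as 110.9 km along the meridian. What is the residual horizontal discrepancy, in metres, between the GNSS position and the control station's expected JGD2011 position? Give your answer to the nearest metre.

Observed coordinate differences: Δφ = +0.00412°, Δλ = +0.00595°.
Converting to metres (1° lat = 110900 m, cos φ = 0.726694): observed ΔN = 456.9 m, observed ΔE = 479.5 m.
Subtracting the expected shift leaves a residual of 456.9 − (466.3) = -9.4 m north and 479.5 − (443.9) = 35.6 m east.
Residual distance = √((-9.4)² + 35.6²) = 36.8 m.

37 m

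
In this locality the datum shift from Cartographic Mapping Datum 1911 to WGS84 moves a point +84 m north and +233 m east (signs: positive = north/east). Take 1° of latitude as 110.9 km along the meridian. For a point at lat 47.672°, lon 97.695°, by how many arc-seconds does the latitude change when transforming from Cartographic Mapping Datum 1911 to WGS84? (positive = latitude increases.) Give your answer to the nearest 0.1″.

1° of latitude = 110.9 km, so Δφ = 84.0 / 110900 = 0.0007574° = 2.727″.

Δφ = 2.7″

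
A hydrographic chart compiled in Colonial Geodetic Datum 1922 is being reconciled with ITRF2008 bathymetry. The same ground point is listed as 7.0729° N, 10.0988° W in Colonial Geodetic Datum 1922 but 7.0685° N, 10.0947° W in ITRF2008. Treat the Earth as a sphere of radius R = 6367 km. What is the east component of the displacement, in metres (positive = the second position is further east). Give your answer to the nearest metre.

ΔE = 452 m

Δφ = 7.0685° − 7.0729° = -0.0044°; Δλ = -10.0947° − -10.0988° = +0.0041°.
1° along a meridian = πR/180 = 111125 m.
ΔN = Δφ × 111125 = -489.0 m; ΔE = Δλ × 111125 × cos(7.0729°) = +0.0041 × 111125 × 0.992390 = 452.1 m.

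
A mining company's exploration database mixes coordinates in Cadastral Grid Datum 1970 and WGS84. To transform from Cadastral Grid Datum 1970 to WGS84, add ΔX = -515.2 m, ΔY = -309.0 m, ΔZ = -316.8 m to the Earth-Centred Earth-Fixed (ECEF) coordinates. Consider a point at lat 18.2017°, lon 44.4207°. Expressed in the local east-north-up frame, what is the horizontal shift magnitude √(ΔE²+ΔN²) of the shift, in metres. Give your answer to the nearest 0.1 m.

The local east axis at (φ, λ) is (−sin λ, cos λ, 0), so ΔE = −sin(44.4207°)·(-515.2) + cos(44.4207°)·(-309.0) = 139.91 m.
The local north axis is (−sin φ cos λ, −sin φ sin λ, cos φ), giving ΔN = 114.939 + 67.557 − 300.948 = -118.45 m.
Horizontal magnitude = √(ΔE² + ΔN²) = √(139.91² + (-118.45)²) = 183.32 m.

183.3 m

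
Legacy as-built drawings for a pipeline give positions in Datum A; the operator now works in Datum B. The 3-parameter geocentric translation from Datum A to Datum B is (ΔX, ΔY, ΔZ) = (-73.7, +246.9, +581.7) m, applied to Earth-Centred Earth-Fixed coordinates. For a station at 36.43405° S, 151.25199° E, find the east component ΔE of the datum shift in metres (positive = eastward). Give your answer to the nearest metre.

The local east axis at (φ, λ) is (−sin λ, cos λ, 0), so ΔE = −sin(151.25199°)·(-73.7) + cos(151.25199°)·246.9 = -181.02 m.

ΔE = -181 m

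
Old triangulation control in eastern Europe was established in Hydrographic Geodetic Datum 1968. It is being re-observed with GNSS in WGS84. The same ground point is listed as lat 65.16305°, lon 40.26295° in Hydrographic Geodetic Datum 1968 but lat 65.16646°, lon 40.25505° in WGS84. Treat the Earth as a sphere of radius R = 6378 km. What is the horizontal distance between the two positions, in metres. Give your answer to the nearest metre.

Δφ = 65.16646° − 65.16305° = +0.00341°; Δλ = 40.25505° − 40.26295° = -0.00790°.
1° along a meridian = πR/180 = 111317 m.
ΔN = Δφ × 111317 = 379.6 m; ΔE = Δλ × 111317 × cos(65.16305°) = -0.00790 × 111317 × 0.420037 = -369.4 m.
Distance = √(ΔE² + ΔN²) = √((-369.4)² + 379.6²) = 529.7 m.

530 m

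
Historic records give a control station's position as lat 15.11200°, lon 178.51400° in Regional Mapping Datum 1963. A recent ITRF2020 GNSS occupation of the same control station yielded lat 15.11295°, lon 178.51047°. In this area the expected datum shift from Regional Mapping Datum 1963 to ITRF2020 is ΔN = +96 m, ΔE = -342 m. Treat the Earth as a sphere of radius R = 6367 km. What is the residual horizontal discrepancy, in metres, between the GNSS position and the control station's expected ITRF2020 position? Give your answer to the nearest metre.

Observed coordinate differences: Δφ = +0.00095°, Δλ = -0.00353°.
Converting to metres (1° lat = 111125 m, cos φ = 0.965418): observed ΔN = 105.6 m, observed ΔE = -378.7 m.
Subtracting the expected shift leaves a residual of 105.6 − (96) = 9.6 m north and -378.7 − (-342) = -36.7 m east.
Residual distance = √(9.6² + (-36.7)²) = 37.9 m.

38 m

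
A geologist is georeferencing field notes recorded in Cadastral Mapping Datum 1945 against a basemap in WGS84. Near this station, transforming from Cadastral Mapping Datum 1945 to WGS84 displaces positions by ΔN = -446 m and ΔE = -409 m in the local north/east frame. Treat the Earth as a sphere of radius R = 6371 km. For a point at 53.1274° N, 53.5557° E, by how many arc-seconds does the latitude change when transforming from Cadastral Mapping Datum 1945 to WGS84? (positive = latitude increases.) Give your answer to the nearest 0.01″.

On a sphere of radius R, 1 rad of latitude = R, so Δφ = ΔN / R = -446.0 / 6371000 = -7.0005e-05 rad = -14.440″.

Δφ = -14.44″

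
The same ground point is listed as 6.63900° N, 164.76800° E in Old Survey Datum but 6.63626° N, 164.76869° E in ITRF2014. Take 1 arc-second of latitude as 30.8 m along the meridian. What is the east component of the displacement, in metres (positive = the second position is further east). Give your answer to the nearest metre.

Δφ = 6.63626° − 6.63900° = -0.00274°; Δλ = 164.76869° − 164.76800° = +0.00069°.
1° of latitude = 3600 × 30.80 = 110880 m.
ΔN = Δφ × 110880 = -303.8 m; ΔE = Δλ × 110880 × cos(6.63900°) = +0.00069 × 110880 × 0.993294 = 76.0 m.

ΔE = 76 m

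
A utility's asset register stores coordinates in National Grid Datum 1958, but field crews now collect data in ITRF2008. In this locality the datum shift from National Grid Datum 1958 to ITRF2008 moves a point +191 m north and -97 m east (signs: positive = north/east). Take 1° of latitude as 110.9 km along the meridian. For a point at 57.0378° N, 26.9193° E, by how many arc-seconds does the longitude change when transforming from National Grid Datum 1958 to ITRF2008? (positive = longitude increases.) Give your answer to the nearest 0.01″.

Δλ = -5.79″

At latitude 57.0378°, cos φ = 0.544086.
1° of longitude at this latitude = 110.9 × cos φ = 60.34 km, so Δλ = -97.0 / 60339.1 = -0.0016076° = -5.787″.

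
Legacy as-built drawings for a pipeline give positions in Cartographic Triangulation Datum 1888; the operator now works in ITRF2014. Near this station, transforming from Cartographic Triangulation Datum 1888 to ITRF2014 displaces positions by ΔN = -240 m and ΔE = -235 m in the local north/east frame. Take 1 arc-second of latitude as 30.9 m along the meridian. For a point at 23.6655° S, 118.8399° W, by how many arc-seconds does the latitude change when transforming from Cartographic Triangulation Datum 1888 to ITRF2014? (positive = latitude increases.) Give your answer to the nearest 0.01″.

1″ of latitude = 30.90 m, so Δφ = -240.0 / 30.90 = -7.767″.

Δφ = -7.77″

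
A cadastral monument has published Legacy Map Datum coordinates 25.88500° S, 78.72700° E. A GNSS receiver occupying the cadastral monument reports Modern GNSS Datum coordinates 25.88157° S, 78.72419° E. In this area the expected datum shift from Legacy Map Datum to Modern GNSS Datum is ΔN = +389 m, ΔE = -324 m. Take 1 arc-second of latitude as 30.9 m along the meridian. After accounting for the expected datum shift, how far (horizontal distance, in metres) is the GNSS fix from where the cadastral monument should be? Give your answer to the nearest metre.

43 m

Observed coordinate differences: Δφ = +0.00343°, Δλ = -0.00281°.
Converting to metres (1° lat = 111240 m, cos φ = 0.899672): observed ΔN = 381.6 m, observed ΔE = -281.2 m.
Subtracting the expected shift leaves a residual of 381.6 − (389) = -7.4 m north and -281.2 − (-324) = 42.8 m east.
Residual distance = √((-7.4)² + 42.8²) = 43.4 m.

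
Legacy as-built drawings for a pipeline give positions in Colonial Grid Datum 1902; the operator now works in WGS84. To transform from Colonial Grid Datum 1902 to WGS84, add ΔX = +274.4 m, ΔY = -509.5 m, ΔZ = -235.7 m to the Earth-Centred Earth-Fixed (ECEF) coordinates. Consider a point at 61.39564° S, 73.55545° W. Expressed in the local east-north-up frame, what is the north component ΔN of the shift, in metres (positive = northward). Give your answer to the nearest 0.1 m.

ΔN = 384.4 m

The local north axis is (−sin φ cos λ, −sin φ sin λ, cos φ), giving ΔN = 68.198 + 429.016 − 112.843 = 384.37 m.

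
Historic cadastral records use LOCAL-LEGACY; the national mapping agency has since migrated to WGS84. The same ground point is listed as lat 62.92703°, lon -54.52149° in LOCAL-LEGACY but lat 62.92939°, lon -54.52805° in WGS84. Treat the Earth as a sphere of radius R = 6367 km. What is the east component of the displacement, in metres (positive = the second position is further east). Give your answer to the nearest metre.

ΔE = -332 m

Δφ = 62.92939° − 62.92703° = +0.00236°; Δλ = -54.52805° − -54.52149° = -0.00656°.
1° along a meridian = πR/180 = 111125 m.
ΔN = Δφ × 111125 = 262.3 m; ΔE = Δλ × 111125 × cos(62.92703°) = -0.00656 × 111125 × 0.455125 = -331.8 m.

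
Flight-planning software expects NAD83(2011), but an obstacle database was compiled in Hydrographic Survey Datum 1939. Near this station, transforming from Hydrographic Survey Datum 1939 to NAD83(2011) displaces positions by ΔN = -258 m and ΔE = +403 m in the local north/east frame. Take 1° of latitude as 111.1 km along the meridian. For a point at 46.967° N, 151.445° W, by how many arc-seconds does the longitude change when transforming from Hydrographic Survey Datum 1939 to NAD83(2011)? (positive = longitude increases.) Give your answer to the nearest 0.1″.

At latitude 46.967°, cos φ = 0.682419.
1° of longitude at this latitude = 111.1 × cos φ = 75.82 km, so Δλ = 403.0 / 75816.8 = 0.0053154° = 19.136″.

Δλ = 19.1″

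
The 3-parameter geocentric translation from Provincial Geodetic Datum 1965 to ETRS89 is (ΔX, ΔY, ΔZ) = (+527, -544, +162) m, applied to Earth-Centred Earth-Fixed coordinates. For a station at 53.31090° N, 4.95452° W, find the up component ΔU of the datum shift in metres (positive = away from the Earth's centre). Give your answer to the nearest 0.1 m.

At φ = 53.31090°, λ = -4.95452°: sin φ = 0.801889, cos φ = 0.597473, sin λ = -0.086365, cos λ = 0.996264.
ΔU = cos φ cos λ·ΔX + cos φ sin λ·ΔY + sin φ·ΔZ = (0.597473)(0.996264)(527) + (0.597473)(-0.086365)(-544) + (0.801889)(162) = 471.67 m.

ΔU = 471.7 m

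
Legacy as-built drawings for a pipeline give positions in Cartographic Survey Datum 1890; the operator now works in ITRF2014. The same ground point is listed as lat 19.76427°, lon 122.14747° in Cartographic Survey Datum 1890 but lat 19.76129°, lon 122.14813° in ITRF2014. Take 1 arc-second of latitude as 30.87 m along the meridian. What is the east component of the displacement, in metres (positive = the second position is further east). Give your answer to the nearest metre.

ΔE = 69 m

Δφ = 19.76129° − 19.76427° = -0.00298°; Δλ = 122.14813° − 122.14747° = +0.00066°.
1° of latitude = 3600 × 30.87 = 111132 m.
ΔN = Δφ × 111132 = -331.2 m; ΔE = Δλ × 111132 × cos(19.76427°) = +0.00066 × 111132 × 0.941092 = 69.0 m.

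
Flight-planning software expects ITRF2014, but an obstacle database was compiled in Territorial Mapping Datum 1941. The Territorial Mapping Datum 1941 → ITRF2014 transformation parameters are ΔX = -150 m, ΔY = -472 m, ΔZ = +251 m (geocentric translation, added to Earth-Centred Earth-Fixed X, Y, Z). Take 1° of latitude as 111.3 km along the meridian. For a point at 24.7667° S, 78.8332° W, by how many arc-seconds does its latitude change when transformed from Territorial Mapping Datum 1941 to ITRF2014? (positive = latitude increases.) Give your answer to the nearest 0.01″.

sin φ = -0.418924, cos φ = 0.908021, sin λ = -0.981068, cos λ = 0.193666.
North component: ΔN = −sin φ cos λ·ΔX − sin φ sin λ·ΔY + cos φ·ΔZ = −(-0.418924)(0.193666)(-150) − (-0.418924)(-0.981068)(-472) + (0.908021)(251) = 409.73 m.
1° of latitude spans 111300 m, so Δφ = 409.73 / 111300 × 3600 = 13.253″.

Δφ = 13.25″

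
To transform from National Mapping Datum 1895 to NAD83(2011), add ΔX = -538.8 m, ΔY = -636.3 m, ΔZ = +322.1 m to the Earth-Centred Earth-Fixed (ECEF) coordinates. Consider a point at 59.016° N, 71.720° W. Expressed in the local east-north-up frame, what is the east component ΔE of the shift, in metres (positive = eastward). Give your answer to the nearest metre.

ΔE = -711 m

The local east axis at (φ, λ) is (−sin λ, cos λ, 0), so ΔE = −sin(-71.720°)·(-538.8) + cos(-71.720°)·(-636.3) = -711.19 m.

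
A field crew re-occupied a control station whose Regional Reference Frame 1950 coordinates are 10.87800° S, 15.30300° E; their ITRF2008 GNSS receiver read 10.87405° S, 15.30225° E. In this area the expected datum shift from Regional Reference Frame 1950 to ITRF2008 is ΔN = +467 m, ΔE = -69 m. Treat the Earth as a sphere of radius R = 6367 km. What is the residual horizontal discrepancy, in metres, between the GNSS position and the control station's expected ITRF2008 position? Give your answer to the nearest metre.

31 m

Observed coordinate differences: Δφ = +0.00395°, Δλ = -0.00075°.
Converting to metres (1° lat = 111125 m, cos φ = 0.982031): observed ΔN = 438.9 m, observed ΔE = -81.8 m.
Subtracting the expected shift leaves a residual of 438.9 − (467) = -28.1 m north and -81.8 − (-69) = -12.8 m east.
Residual distance = √((-28.1)² + (-12.8)²) = 30.9 m.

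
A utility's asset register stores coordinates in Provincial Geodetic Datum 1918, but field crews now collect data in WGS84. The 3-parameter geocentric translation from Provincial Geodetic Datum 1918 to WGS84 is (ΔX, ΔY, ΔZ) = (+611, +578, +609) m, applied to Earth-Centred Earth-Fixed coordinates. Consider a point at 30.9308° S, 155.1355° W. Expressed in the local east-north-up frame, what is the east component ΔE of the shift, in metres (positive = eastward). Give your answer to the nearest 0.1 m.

ΔE = -267.5 m

The local east axis at (φ, λ) is (−sin λ, cos λ, 0), so ΔE = −sin(-155.1355°)·611 + cos(-155.1355°)·578 = -267.51 m.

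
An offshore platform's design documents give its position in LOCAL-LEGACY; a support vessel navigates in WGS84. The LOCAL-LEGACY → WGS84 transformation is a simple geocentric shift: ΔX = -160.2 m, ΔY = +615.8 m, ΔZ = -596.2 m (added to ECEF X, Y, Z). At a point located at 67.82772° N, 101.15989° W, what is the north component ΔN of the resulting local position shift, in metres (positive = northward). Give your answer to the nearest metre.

At φ = 67.82772°, λ = -101.15989°: sin φ = 0.926053, cos φ = 0.377393, sin λ = -0.981091, cos λ = -0.193548.
ΔN = −sin φ cos λ·ΔX − sin φ sin λ·ΔY + cos φ·ΔZ = −(0.926053)(-0.193548)(-160.2) − (0.926053)(-0.981091)(615.8) + (0.377393)(-596.2) = 305.77 m.

ΔN = 306 m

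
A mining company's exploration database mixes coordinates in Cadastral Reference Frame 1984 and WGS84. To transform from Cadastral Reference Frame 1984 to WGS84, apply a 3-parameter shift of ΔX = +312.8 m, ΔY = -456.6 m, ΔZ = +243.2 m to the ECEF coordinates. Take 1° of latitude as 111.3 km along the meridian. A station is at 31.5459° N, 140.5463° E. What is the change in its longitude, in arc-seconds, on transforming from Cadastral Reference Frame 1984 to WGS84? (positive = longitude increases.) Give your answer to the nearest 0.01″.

Δλ = 5.84″

sin φ = 0.523181, cos φ = 0.852221, sin λ = 0.635454, cos λ = -0.772138.
East component: ΔE = −sin λ·ΔX + cos λ·ΔY = −(0.635454)(312.8) + (-0.772138)(-456.6) = 153.79 m.
1° of latitude spans 111300 m; at latitude φ, 1° of longitude spans that × cos φ = 94852.2 m, so Δλ = 153.79 / 94852.2 × 3600 = 5.837″.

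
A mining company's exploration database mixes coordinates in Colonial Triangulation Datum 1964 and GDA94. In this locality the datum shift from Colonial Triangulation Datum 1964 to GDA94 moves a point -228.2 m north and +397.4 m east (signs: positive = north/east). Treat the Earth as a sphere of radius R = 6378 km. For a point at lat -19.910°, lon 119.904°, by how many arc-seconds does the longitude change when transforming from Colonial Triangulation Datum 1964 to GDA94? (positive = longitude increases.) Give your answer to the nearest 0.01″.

Δλ = 13.67″

At latitude -19.910°, cos φ = 0.940229.
One radian of longitude at latitude φ spans R cos φ, so Δλ = ΔE / (R cos φ) = 397.4 / (6378000 × 0.940229) = 6.6269e-05 rad = 13.669″.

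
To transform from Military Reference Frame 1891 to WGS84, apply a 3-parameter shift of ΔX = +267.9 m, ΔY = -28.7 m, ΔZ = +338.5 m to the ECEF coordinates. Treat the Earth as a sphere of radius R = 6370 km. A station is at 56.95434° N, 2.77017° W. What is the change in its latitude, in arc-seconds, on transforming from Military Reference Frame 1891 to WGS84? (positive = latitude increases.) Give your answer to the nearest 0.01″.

Δφ = -1.32″

sin φ = 0.838236, cos φ = 0.545307, sin λ = -0.048330, cos λ = 0.998831.
North component: ΔN = −sin φ cos λ·ΔX − sin φ sin λ·ΔY + cos φ·ΔZ = −(0.838236)(0.998831)(267.9) − (0.838236)(-0.048330)(-28.7) + (0.545307)(338.5) = -40.88 m.
1° of latitude spans πR/180 = 111177 m, so Δφ = -40.88 / 111177 × 3600 = -1.324″.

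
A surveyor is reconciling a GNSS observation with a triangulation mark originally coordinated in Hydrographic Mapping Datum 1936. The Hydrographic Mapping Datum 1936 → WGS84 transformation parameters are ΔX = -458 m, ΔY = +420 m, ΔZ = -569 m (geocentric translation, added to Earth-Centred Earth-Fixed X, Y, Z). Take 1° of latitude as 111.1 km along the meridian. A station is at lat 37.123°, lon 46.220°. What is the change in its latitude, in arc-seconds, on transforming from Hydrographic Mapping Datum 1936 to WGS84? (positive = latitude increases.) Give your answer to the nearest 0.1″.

sin φ = 0.603528, cos φ = 0.797342, sin λ = 0.722002, cos λ = 0.691891.
North component: ΔN = −sin φ cos λ·ΔX − sin φ sin λ·ΔY + cos φ·ΔZ = −(0.603528)(0.691891)(-458) − (0.603528)(0.722002)(420) + (0.797342)(-569) = -445.45 m.
1° of latitude spans 111100 m, so Δφ = -445.45 / 111100 × 3600 = -14.434″.

Δφ = -14.4″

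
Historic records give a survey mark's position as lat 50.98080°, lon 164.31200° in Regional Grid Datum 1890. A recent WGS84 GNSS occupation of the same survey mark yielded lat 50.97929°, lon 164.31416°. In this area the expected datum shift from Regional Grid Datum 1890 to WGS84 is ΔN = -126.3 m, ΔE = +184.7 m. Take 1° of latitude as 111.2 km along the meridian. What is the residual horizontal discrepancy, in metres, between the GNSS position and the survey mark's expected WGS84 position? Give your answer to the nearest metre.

Observed coordinate differences: Δφ = -0.00151°, Δλ = +0.00216°.
Converting to metres (1° lat = 111200 m, cos φ = 0.629581): observed ΔN = -167.9 m, observed ΔE = 151.2 m.
Subtracting the expected shift leaves a residual of -167.9 − (-126.3) = -41.6 m north and 151.2 − (184.7) = -33.5 m east.
Residual distance = √((-41.6)² + (-33.5)²) = 53.4 m.

53 m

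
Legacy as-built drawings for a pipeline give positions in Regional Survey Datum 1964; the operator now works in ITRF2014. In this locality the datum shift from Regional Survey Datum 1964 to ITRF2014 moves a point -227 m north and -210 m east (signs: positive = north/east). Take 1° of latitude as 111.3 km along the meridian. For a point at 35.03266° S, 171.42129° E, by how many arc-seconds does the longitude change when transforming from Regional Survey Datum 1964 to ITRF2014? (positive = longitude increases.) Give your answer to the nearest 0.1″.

Δλ = -8.3″

At latitude -35.03266°, cos φ = 0.818825.
1° of longitude at this latitude = 111.3 × cos φ = 91.14 km, so Δλ = -210.0 / 91135.2 = -0.0023043° = -8.295″.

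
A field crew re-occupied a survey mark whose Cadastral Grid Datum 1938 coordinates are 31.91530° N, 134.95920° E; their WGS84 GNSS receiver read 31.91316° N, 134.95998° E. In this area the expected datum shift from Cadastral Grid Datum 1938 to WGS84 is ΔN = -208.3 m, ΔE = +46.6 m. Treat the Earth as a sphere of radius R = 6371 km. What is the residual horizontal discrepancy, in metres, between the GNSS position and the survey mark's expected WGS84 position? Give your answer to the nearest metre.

Observed coordinate differences: Δφ = -0.00214°, Δλ = +0.00078°.
Converting to metres (1° lat = 111195 m, cos φ = 0.848831): observed ΔN = -238.0 m, observed ΔE = 73.6 m.
Subtracting the expected shift leaves a residual of -238.0 − (-208.3) = -29.7 m north and 73.6 − (46.6) = 27.0 m east.
Residual distance = √((-29.7)² + 27.0²) = 40.1 m.

40 m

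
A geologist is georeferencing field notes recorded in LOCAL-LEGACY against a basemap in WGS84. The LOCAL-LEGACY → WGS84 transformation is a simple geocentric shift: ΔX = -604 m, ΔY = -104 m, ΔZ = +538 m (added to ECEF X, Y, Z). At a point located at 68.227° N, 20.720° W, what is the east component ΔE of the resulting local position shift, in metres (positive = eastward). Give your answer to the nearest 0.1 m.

ΔE = -311.0 m

The local east axis at (φ, λ) is (−sin λ, cos λ, 0), so ΔE = −sin(-20.720°)·(-604) + cos(-20.720°)·(-104) = -310.97 m.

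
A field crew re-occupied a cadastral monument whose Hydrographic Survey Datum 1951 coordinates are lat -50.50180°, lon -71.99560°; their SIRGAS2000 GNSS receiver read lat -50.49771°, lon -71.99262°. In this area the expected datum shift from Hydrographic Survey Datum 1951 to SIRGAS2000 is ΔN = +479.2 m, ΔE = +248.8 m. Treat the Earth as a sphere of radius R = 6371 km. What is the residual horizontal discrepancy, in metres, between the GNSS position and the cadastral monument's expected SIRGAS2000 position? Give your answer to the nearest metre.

Observed coordinate differences: Δφ = +0.00409°, Δλ = +0.00298°.
Converting to metres (1° lat = 111195 m, cos φ = 0.636054): observed ΔN = 454.8 m, observed ΔE = 210.8 m.
Subtracting the expected shift leaves a residual of 454.8 − (479.2) = -24.4 m north and 210.8 − (248.8) = -38.0 m east.
Residual distance = √((-24.4)² + (-38.0)²) = 45.2 m.

45 m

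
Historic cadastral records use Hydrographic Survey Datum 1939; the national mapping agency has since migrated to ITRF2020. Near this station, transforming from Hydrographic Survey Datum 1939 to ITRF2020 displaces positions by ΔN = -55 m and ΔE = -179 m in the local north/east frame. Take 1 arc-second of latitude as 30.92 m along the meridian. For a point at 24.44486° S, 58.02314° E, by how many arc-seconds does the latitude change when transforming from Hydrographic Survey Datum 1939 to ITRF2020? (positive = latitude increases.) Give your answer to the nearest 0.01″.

Δφ = -1.78″

1″ of latitude = 30.92 m, so Δφ = -55.0 / 30.92 = -1.779″.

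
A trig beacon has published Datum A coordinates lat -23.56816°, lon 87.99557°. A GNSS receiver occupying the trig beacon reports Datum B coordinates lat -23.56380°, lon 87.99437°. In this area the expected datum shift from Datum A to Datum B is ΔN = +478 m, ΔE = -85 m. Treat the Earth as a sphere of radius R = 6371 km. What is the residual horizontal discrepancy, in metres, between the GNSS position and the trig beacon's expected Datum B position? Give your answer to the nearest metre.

38 m

Observed coordinate differences: Δφ = +0.00436°, Δλ = -0.00120°.
Converting to metres (1° lat = 111195 m, cos φ = 0.916585): observed ΔN = 484.8 m, observed ΔE = -122.3 m.
Subtracting the expected shift leaves a residual of 484.8 − (478) = 6.8 m north and -122.3 − (-85) = -37.3 m east.
Residual distance = √(6.8² + (-37.3)²) = 37.9 m.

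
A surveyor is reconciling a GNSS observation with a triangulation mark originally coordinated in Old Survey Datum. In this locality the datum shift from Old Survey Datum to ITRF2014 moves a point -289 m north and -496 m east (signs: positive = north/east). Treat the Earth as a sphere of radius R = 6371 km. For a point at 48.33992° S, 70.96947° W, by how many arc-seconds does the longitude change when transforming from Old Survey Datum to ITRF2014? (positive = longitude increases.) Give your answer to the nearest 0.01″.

At latitude -48.33992°, cos φ = 0.664710.
One radian of longitude at latitude φ spans R cos φ, so Δλ = ΔE / (R cos φ) = -496.0 / (6371000 × 0.664710) = -1.1712e-04 rad = -24.158″.

Δλ = -24.16″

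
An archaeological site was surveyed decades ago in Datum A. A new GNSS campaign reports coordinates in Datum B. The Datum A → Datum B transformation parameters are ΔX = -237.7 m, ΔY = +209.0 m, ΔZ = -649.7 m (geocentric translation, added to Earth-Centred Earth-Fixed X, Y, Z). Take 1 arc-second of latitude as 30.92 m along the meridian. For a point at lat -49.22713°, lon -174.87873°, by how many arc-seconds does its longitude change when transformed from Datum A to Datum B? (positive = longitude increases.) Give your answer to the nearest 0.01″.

sin φ = -0.757304, cos φ = 0.653062, sin λ = -0.089264, cos λ = -0.996008.
East component: ΔE = −sin λ·ΔX + cos λ·ΔY = −(-0.089264)(-237.7) + (-0.996008)(209.0) = -229.38 m.
1° of latitude spans 3600 × 30.92 = 111312 m; at latitude φ, 1° of longitude spans that × cos φ = 72693.6 m, so Δλ = -229.38 / 72693.6 × 3600 = -11.360″.

Δλ = -11.36″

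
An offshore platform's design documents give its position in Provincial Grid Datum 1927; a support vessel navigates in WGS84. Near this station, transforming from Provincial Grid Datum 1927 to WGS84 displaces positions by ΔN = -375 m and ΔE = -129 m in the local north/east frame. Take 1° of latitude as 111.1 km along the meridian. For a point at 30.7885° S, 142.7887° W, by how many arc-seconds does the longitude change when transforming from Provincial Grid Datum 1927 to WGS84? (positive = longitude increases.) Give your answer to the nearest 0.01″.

At latitude -30.7885°, cos φ = 0.859063.
1° of longitude at this latitude = 111.1 × cos φ = 95.44 km, so Δλ = -129.0 / 95441.9 = -0.0013516° = -4.866″.

Δλ = -4.87″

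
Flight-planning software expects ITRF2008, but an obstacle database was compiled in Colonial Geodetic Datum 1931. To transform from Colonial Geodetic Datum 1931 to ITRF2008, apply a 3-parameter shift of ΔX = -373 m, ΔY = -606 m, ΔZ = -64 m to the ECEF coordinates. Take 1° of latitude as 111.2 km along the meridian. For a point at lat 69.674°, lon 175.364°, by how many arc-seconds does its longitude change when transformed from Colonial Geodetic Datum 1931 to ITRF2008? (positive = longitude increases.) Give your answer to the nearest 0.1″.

sin φ = 0.937731, cos φ = 0.347361, sin λ = 0.080825, cos λ = -0.996728.
East component: ΔE = −sin λ·ΔX + cos λ·ΔY = −(0.080825)(-373) + (-0.996728)(-606) = 634.17 m.
1° of latitude spans 111200 m; at latitude φ, 1° of longitude spans that × cos φ = 38626.6 m, so Δλ = 634.17 / 38626.6 × 3600 = 59.104″.

Δλ = 59.1″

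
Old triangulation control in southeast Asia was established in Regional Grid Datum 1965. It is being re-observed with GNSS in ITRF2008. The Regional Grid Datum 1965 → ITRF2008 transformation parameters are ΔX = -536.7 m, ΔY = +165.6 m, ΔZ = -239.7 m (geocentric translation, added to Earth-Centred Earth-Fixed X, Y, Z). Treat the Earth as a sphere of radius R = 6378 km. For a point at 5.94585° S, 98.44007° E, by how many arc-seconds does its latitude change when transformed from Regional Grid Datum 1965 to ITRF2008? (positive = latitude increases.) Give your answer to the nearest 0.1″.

Δφ = -6.9″

sin φ = -0.103588, cos φ = 0.994620, sin λ = 0.989170, cos λ = -0.146775.
North component: ΔN = −sin φ cos λ·ΔX − sin φ sin λ·ΔY + cos φ·ΔZ = −(-0.103588)(-0.146775)(-536.7) − (-0.103588)(0.989170)(165.6) + (0.994620)(-239.7) = -213.28 m.
1° of latitude spans πR/180 = 111317 m, so Δφ = -213.28 / 111317 × 3600 = -6.898″.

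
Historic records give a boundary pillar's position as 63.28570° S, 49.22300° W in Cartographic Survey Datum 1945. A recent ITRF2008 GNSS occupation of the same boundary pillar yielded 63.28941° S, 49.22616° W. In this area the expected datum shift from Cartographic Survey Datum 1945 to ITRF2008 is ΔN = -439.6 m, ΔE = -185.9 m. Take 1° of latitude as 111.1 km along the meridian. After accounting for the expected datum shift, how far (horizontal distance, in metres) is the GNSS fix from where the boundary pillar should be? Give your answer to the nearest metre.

Observed coordinate differences: Δφ = -0.00371°, Δλ = -0.00316°.
Converting to metres (1° lat = 111100 m, cos φ = 0.449542): observed ΔN = -412.2 m, observed ΔE = -157.8 m.
Subtracting the expected shift leaves a residual of -412.2 − (-439.6) = 27.4 m north and -157.8 − (-185.9) = 28.1 m east.
Residual distance = √(27.4² + 28.1²) = 39.2 m.

39 m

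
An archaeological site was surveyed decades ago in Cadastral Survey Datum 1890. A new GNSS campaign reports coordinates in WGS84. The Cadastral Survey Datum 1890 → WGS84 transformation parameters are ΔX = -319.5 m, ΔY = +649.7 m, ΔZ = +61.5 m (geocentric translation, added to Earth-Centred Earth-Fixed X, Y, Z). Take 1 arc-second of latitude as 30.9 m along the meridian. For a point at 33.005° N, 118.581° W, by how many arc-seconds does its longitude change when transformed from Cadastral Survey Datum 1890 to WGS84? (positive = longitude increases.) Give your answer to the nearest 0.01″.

Δλ = -22.82″

sin φ = 0.544712, cos φ = 0.838623, sin λ = -0.878142, cos λ = -0.478401.
East component: ΔE = −sin λ·ΔX + cos λ·ΔY = −(-0.878142)(-319.5) + (-0.478401)(649.7) = -591.38 m.
1° of latitude spans 3600 × 30.90 = 111240 m; at latitude φ, 1° of longitude spans that × cos φ = 93288.4 m, so Δλ = -591.38 / 93288.4 × 3600 = -22.821″.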